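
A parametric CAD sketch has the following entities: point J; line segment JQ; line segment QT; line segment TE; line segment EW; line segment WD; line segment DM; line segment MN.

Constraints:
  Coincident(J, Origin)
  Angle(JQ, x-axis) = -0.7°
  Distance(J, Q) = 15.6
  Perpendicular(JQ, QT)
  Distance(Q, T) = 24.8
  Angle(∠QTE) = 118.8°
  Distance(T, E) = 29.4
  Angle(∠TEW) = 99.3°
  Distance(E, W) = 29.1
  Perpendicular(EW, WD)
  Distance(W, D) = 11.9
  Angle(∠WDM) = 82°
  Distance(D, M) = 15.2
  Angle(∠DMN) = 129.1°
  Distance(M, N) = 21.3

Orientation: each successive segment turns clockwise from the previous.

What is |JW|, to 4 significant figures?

32.38

∠QTE = 118.8° gives TE at -151.9° from the x-axis; with |TE| = 29.4, E = (-10.64, -38.84). ∠TEW = 99.3° gives EW at 127.4° from the x-axis; with |EW| = 29.1, W = (-28.31, -15.72). Then |JW| = |W − J| = 32.38.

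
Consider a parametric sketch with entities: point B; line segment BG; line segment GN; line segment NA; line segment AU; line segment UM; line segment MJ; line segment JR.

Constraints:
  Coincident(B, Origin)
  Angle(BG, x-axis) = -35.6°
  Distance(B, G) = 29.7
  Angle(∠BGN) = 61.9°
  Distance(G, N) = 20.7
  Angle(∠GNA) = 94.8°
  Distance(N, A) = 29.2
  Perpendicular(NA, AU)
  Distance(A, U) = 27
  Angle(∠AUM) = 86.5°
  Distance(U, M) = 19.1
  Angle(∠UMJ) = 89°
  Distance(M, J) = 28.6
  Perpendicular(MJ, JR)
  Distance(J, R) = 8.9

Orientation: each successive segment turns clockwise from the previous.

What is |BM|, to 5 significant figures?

22.911

NA is perpendicular to AU, so AU runs at 31.100°; with |AU| = 27.0, U = (13.628, 12.489). ∠AUM = 86.5° gives UM at -62.400° from the x-axis; with |UM| = 19.1, M = (22.477, -4.4377). Then |BM| = |M − B| = 22.911.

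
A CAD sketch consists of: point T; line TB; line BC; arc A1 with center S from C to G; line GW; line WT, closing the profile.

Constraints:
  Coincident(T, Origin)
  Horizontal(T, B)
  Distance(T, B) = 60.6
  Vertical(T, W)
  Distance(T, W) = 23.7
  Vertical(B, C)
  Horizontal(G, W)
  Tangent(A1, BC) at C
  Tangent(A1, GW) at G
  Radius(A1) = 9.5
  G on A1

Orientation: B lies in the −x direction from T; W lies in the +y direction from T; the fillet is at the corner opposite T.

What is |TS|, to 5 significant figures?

53.036

T and W share the same x with |TW| = 23.7 and W on the +y side, so W = (0.0000, 23.700). The virtual corner opposite T is at (-60.600, 23.700). Tangency of A1 to BC means the radius SC is perpendicular to BC and the tangent condition forces SG to be normal to GW, with radius 9.5, so the center S sits 9.5 in from both sides at S = (-51.100, 14.200). Then |TS| = |S − T| = 53.036.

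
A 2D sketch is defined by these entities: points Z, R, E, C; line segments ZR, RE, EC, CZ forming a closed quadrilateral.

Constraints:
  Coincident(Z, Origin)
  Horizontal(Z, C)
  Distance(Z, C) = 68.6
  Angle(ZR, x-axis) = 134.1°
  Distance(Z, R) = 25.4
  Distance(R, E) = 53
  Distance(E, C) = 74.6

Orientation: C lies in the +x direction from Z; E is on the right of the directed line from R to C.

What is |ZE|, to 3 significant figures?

31.4

Z is at the origin; Z and C share the same y with |ZC| = 68.6 and C in +x, so C = (68.6, 0). ZR runs at 134.1° with |ZR| = 25.4, so R = (-17.7, 18.2). E is determined by |RE| = 53.0 and |EC| = 74.6 together: it lies at the intersection of circle(R, 53.0) and circle(C, 74.6). With |RC| = 88.2, the foot of the radical line on RC is 28.5 from R and the perpendicular offset is √(53.0² − 28.5²) = 44.7. Taking the right-of-RC solution: E = (0.925, -31.4).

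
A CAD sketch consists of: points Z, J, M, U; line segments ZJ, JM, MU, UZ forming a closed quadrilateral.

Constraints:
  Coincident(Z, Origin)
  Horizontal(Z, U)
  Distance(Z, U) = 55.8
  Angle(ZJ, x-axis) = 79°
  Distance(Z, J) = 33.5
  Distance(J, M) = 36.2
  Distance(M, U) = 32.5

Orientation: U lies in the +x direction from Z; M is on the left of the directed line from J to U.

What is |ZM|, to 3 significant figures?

51.8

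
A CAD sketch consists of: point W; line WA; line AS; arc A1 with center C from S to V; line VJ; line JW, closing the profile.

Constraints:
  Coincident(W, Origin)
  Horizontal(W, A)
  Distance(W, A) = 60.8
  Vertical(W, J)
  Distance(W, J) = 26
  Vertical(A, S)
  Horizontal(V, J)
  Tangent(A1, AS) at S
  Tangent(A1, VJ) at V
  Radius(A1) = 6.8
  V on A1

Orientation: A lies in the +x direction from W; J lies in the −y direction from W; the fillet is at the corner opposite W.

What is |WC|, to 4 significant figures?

57.31

W and J share the same x with |WJ| = 26.0 and J on the −y side, so J = (0.000, -26.00). The virtual corner opposite W is at (60.80, -26.00). The tangent condition forces CS to be normal to AS and tangency of A1 to VJ means the radius CV is perpendicular to VJ, with radius 6.8, so the center C sits 6.8 in from both sides at C = (54.00, -19.20). Then |WC| = |C − W| = 57.31.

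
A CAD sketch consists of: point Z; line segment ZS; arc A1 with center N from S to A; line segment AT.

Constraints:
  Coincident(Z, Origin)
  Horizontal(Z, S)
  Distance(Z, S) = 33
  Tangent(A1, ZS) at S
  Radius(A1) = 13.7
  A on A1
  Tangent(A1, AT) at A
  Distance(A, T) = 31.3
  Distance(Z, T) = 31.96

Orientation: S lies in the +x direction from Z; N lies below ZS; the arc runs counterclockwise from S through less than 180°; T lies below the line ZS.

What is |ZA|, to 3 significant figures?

22.5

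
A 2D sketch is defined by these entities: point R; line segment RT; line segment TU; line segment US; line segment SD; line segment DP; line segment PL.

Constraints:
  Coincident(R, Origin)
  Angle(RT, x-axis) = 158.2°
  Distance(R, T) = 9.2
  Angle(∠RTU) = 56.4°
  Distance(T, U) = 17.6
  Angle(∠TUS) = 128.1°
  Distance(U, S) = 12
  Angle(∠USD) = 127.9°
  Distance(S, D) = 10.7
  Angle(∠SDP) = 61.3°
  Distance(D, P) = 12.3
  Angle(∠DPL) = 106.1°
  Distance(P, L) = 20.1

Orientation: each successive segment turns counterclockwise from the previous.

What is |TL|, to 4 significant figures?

23.30

R is at the origin; RT runs at 158.2° with length 9.2, so T = (-8.542, 3.417). ∠RTU = 56.4° gives TU at -78.20° from the x-axis; with |TU| = 17.6, U = (-4.943, -13.81). ∠TUS = 128.1° gives US at -26.30° from the x-axis; with |US| = 12.0, S = (5.815, -19.13). ∠USD = 127.9° gives SD at 25.80° from the x-axis; with |SD| = 10.7, D = (15.45, -14.47). ∠SDP = 61.3° gives DP at 144.5° from the x-axis; with |DP| = 12.3, P = (5.435, -7.329). ∠DPL = 106.1° gives PL at -141.6° from the x-axis; with |PL| = 20.1, L = (-10.32, -19.81). Then |TL| = |L − T| = 23.30.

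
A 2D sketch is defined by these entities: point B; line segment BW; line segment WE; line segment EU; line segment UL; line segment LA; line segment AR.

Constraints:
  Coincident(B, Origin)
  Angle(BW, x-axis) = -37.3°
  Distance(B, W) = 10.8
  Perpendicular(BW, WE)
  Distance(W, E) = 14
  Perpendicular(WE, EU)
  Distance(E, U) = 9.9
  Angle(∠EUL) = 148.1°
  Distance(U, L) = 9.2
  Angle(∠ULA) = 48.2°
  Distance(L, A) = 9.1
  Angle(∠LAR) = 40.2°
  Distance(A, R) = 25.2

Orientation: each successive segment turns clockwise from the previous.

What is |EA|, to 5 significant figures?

11.643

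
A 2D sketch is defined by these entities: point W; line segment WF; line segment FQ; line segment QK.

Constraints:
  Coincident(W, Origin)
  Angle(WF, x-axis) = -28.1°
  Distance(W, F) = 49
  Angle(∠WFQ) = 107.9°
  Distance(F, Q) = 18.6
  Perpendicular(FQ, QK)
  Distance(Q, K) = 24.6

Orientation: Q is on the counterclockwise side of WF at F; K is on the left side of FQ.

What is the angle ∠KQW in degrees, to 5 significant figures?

35.825°

W is at the origin; WF runs at -28.1° with length 49.0, so F = 49.0·(cos -28.1°, sin -28.1°) = (43.224, -23.080). ∠WFQ = 107.9°, so FQ runs at -28.1° + (180° − 107.9°) = 44.000° from the x-axis; with |FQ| = 18.6, Q = F + 18.6·(cos 44.000°, sin 44.000°) = (56.604, -10.159). FQ ⟂ QK; with |QK| = 24.6 on the left of FQ, K = Q + 24.6·(-0.69466, 0.71934) = (39.515, 7.5368). Then cos ∠KQW = QK·QW / (|QK||QW|), giving 35.825°.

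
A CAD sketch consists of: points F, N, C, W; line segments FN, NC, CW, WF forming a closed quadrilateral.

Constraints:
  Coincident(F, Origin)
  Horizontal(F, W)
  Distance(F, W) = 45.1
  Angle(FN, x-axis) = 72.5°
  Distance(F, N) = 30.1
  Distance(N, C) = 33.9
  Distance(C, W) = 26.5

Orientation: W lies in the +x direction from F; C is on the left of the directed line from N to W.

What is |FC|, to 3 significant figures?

50.4

F is at the origin; F and W share the same y with |FW| = 45.1 and W in +x, so W = (45.1, 0). FN runs at 72.5° with |FN| = 30.1, so N = (9.05, 28.7). C is determined by |NC| = 33.9 and |CW| = 26.5 together: it lies at the intersection of circle(N, 33.9) and circle(W, 26.5). With |NW| = 46.1, the foot of the radical line on NW is 27.9 from N and the perpendicular offset is √(33.9² − 27.9²) = 19.3. Taking the left-of-NW solution: C = (42.9, 26.4).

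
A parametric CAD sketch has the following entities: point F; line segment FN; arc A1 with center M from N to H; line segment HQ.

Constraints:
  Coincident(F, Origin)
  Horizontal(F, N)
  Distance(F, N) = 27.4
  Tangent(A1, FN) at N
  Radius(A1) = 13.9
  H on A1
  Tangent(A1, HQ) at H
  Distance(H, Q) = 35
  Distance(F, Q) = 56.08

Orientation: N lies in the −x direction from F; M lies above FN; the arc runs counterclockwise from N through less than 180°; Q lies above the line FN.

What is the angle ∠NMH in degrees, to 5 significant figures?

104.53°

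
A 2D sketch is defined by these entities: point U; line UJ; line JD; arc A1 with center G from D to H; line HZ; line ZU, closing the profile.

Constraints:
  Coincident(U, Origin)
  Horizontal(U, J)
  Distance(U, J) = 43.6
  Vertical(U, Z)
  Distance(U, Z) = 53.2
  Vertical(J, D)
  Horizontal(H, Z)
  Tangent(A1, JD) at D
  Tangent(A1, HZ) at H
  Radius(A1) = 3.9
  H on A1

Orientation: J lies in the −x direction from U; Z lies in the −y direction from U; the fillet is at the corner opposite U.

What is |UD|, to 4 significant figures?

65.81

U is at the origin; UJ is horizontal with |UJ| = 43.6 and J on the −x side, so J = (-43.60, 0.000). U and Z share the same x with |UZ| = 53.2 and Z on the −y side, so Z = (0.000, -53.20). The virtual corner opposite U is at (-43.60, -53.20). A1 meets JD tangentially, so GD is at right angles to JD and A1 meets HZ tangentially, so GH is at right angles to HZ, with radius 3.9, so the center G sits 3.9 in from both sides at G = (-39.70, -49.30). That places the tangent points at D = (-43.60, -49.30) on JD and H = (-39.70, -53.20) on HZ. Then |UD| = |D − U| = 65.81.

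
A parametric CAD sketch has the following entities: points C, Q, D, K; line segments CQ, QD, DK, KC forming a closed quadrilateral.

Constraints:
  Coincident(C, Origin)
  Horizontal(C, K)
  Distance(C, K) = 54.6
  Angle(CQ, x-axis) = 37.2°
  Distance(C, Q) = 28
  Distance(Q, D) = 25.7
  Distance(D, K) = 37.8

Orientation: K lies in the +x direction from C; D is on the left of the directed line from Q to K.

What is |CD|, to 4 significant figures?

53.58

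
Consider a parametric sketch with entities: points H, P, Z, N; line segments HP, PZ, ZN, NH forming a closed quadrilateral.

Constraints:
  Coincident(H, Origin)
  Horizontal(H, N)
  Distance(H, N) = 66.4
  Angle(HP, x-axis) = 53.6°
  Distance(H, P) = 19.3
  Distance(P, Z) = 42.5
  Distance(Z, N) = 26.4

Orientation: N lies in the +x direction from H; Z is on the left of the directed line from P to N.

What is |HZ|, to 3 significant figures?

58.0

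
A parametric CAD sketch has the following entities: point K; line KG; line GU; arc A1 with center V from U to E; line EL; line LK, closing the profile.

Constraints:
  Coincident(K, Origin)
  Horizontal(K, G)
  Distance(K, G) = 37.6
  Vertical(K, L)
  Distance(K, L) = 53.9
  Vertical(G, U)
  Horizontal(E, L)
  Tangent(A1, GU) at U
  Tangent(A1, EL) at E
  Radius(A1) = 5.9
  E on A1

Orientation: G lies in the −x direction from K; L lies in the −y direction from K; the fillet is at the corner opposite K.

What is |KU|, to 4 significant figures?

60.97

The virtual corner opposite K is at (-37.60, -53.90). A1 meets GU tangentially, so VU is at right angles to GU and since A1 is tangent to EL there, VE ⟂ EL, with radius 5.9, so the center V sits 5.9 in from both sides at V = (-31.70, -48.00). That places the tangent points at U = (-37.60, -48.00) on GU and E = (-31.70, -53.90) on EL. Then |KU| = |U − K| = 60.97.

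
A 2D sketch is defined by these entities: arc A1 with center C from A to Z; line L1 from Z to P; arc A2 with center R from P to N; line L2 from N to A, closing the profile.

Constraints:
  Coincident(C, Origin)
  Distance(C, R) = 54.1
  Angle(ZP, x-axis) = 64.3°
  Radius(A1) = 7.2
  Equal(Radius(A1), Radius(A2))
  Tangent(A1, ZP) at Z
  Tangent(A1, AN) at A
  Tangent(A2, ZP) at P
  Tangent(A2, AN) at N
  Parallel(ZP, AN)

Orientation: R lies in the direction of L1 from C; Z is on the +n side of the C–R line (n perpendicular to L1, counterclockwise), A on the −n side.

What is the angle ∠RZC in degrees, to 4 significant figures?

82.42°

The slot axis is L1's direction at 64.3°, so u = (cos 64.3°, sin 64.3°) = (0.4337, 0.9011) and n = (−sin 64.3°, cos 64.3°) = (-0.9011, 0.4337). C is at the origin and R lies 54.1 along u from C, so R = 54.1·u = (23.46, 48.75). Tangency of A1 to both parallel lines with radius 7.2 puts Z and A at C ± 7.2·n: Z = (-6.488, 3.122), A = (6.488, -3.122). Then cos ∠RZC = ZR·ZC / (|ZR||ZC|), giving 82.42°.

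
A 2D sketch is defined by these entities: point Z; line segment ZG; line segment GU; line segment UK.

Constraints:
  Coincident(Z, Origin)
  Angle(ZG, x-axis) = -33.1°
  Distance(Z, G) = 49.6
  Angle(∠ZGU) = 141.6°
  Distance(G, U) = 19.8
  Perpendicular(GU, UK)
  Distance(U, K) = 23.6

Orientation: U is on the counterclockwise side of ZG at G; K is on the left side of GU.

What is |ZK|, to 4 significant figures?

59.11

Z is at the origin; ZG runs at -33.1° with length 49.6, so G = 49.6·(cos -33.1°, sin -33.1°) = (41.55, -27.09). ∠ZGU = 141.6°, so GU runs at -33.1° + (180° − 141.6°) = 5.300° from the x-axis; with |GU| = 19.8, U = G + 19.8·(cos 5.300°, sin 5.300°) = (61.27, -25.26). GU is perpendicular to UK; with |UK| = 23.6 on the left of GU, K = U + 23.6·(-0.09237, 0.9957) = (59.09, -1.759). Then |ZK| = |K − Z| = 59.11.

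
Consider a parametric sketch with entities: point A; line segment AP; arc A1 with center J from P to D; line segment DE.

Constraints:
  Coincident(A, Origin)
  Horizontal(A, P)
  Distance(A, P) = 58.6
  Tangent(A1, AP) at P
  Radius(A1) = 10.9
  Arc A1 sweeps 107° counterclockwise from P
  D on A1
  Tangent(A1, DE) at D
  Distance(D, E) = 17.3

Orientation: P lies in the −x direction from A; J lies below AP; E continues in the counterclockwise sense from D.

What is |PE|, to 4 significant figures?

31.10

A is at the origin; A and P share the same y with |AP| = 58.6 and P on the −x side, so P = (-58.60, 0.000). A1 meets AP tangentially, so JP is at right angles to AP, so J = P + (0, -10.9) = (-58.60, -10.90). On A1, P sits at bearing 90° from J; a 107° counterclockwise sweep puts D at bearing 197°, so D = J + 10.9·(cos 197°, sin 197°) = (-69.02, -14.09). Tangency of A1 to DE means the radius JD is perpendicular to DE, so DE runs along (−sin 197°, cos 197°); with |DE| = 17.3, E = (-63.97, -30.63). Then |PE| = |E − P| = 31.10.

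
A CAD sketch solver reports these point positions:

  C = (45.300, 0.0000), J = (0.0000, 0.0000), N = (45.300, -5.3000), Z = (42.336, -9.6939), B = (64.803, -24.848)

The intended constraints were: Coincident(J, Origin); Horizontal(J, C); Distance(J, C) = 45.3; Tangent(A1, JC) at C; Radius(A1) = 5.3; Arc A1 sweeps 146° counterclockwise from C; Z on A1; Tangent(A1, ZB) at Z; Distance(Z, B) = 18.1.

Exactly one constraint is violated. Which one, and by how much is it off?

Distance(Z, B) = 18.1 — off by 9.00.

J = (0.00, 0.00) ✓; J.y = 0.00, C.y = 0.00 ✓; |JC| = 45.30 ✓; ∠(NC, CJ) = 90.00° ✓; |NC| = 5.300 ✓; bearing(N→Z) − bearing(N→C) = 146.0° ✓; |NZ| = 5.300 ✓; ∠(NZ, ZB) = 90.00° ✓; |ZB| = 27.10 ✗.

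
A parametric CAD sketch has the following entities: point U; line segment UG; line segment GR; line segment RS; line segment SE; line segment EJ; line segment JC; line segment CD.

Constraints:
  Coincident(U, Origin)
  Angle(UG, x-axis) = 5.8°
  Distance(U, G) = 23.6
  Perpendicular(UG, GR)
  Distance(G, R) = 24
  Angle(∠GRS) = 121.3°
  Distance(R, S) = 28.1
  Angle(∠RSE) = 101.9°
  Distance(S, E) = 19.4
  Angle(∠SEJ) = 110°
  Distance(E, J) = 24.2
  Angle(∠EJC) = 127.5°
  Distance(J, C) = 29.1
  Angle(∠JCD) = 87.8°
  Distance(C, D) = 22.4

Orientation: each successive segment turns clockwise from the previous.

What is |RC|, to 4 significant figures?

26.64

U is at the origin; UG runs at 5.8° with length 23.6, so G = (23.48, 2.385). UG ⟂ GR, so GR runs at -84.20°; with |GR| = 24.0, R = (25.90, -21.49). ∠GRS = 121.3° gives RS at -142.9° from the x-axis; with |RS| = 28.1, S = (3.492, -38.44). ∠RSE = 101.9° gives SE at 139.0° from the x-axis; with |SE| = 19.4, E = (-11.15, -25.71). ∠SEJ = 110.0° gives EJ at 69.00° from the x-axis; with |EJ| = 24.2, J = (-2.476, -3.122). ∠EJC = 127.5° gives JC at 16.50° from the x-axis; with |JC| = 29.1, C = (25.43, 5.143). Then |RC| = |C − R| = 26.64.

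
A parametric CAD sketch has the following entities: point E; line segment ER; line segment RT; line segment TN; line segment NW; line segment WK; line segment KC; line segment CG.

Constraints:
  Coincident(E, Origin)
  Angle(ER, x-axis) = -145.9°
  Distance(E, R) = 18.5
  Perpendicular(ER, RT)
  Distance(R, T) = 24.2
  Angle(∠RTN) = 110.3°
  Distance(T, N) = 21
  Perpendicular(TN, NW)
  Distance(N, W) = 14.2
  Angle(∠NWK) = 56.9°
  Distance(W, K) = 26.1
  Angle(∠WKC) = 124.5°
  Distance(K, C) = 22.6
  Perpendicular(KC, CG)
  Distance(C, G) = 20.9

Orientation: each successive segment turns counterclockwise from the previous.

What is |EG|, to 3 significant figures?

53.3

E is at the origin; ER runs at -145.9° with length 18.5, so R = (-15.3, -10.4). The perpendicularity gives RT at right angles to ER, so RT runs at -55.9°; with |RT| = 24.2, T = (-1.75, -30.4). ∠RTN = 110.3° gives TN at 13.8° from the x-axis; with |TN| = 21.0, N = (18.6, -25.4). TN is perpendicular to NW, so NW runs at 104°; with |NW| = 14.2, W = (15.3, -11.6). ∠NWK = 56.9° gives WK at -133° from the x-axis; with |WK| = 26.1, K = (-2.58, -30.7). ∠WKC = 124.5° gives KC at -77.6° from the x-axis; with |KC| = 22.6, C = (2.27, -52.7). KC is perpendicular to CG, so CG runs at 12.4°; with |CG| = 20.9, G = (22.7, -48.3). Then |EG| = |G − E| = 53.3.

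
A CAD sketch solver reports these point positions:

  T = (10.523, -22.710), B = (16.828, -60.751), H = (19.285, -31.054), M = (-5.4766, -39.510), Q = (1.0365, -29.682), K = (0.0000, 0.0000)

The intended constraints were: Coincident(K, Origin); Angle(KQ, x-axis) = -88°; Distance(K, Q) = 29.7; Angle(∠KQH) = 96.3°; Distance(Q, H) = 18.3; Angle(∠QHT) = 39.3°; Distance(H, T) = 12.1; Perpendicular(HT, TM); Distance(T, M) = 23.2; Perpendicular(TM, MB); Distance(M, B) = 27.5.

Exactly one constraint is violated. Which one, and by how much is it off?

Distance(M, B) = 27.5 — off by 3.30.

K = (0.00, 0.00) ✓; KQ at -88.00° ✓; |KQ| = 29.70 ✓; ∠KQH = 96.30° ✓; |QH| = 18.30 ✓; ∠QHT = 39.30° ✓; |HT| = 12.10 ✓; ∠(HT, TM) = 90.00° ✓; |TM| = 23.20 ✓; ∠(TM, MB) = 90.00° ✓; |MB| = 30.80 ✗.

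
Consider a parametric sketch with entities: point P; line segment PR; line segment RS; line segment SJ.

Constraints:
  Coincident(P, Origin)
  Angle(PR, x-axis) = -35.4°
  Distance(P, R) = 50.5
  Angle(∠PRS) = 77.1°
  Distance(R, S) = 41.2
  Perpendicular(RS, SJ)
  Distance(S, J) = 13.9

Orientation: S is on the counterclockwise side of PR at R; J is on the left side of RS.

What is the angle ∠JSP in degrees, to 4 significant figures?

31.30°

∠PRS = 77.1°, so RS runs at -35.4° + (180° − 77.1°) = 67.50° from the x-axis; with |RS| = 41.2, S = R + 41.2·(cos 67.50°, sin 67.50°) = (56.93, 8.810). The perpendicularity gives SJ at right angles to RS; with |SJ| = 13.9 on the left of RS, J = S + 13.9·(-0.9239, 0.3827) = (44.09, 14.13). Then cos ∠JSP = SJ·SP / (|SJ||SP|), giving 31.30°.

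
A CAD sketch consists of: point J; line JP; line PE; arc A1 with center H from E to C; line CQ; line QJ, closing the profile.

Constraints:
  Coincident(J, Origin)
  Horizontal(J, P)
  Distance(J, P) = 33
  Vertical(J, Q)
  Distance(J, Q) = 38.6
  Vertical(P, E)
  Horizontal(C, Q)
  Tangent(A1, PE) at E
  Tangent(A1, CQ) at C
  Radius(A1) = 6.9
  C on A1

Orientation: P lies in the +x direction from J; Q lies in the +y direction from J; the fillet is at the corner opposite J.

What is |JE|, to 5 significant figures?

45.759

J is at the origin; JP is horizontal with |JP| = 33.0 and P on the +x side, so P = (33.000, 0.0000). J and Q share the same x with |JQ| = 38.6 and Q on the +y side, so Q = (0.0000, 38.600). The virtual corner opposite J is at (33.000, 38.600). A1 meets PE tangentially, so HE is at right angles to PE and tangency of A1 to CQ means the radius HC is perpendicular to CQ, with radius 6.9, so the center H sits 6.9 in from both sides at H = (26.100, 31.700). That places the tangent points at E = (33.000, 31.700) on PE and C = (26.100, 38.600) on CQ. Then |JE| = |E − J| = 45.759.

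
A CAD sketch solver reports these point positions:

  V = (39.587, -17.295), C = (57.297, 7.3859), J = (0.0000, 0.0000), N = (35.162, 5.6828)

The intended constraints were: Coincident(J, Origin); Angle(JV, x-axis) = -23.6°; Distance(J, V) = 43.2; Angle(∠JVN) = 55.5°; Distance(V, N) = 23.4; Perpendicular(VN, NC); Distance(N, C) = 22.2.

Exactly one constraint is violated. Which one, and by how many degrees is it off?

Perpendicular(VN, NC) — off by 6.50°.

J = (0.00, 0.00) ✓; JV at -23.60° ✓; |JV| = 43.20 ✓; ∠JVN = 55.50° ✓; |VN| = 23.40 ✓; ∠(VN, NC) = 96.50° ✗; |NC| = 22.20 ✓.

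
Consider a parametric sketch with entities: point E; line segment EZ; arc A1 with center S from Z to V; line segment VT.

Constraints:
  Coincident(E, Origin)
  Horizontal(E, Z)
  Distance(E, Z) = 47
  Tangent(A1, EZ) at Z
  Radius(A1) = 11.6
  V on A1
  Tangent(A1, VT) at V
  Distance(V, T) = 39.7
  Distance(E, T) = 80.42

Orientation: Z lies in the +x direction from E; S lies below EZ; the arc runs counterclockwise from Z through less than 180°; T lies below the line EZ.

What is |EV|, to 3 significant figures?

42.5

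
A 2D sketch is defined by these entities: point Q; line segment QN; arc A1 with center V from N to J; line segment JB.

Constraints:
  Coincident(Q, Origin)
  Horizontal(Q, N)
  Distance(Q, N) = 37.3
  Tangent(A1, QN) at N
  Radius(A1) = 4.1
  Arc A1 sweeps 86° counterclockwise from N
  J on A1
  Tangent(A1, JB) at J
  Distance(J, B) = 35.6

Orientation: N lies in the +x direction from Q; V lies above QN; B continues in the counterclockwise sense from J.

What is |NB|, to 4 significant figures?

39.87

On A1, N sits at bearing -90° from V; an 86° counterclockwise sweep puts J at bearing -4°, so J = V + 4.1·(cos -4°, sin -4°) = (41.39, 3.814). Since A1 is tangent to JB there, VJ ⟂ JB, so JB runs along (−sin -4°, cos -4°); with |JB| = 35.6, B = (43.87, 39.33). Then |NB| = |B − N| = 39.87.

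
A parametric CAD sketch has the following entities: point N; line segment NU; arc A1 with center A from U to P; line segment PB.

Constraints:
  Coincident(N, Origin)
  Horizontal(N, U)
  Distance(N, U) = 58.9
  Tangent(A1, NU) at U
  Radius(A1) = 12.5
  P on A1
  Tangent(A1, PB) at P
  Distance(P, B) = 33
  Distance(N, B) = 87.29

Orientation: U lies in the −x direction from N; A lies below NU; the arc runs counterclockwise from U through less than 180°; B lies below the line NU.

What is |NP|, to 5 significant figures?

72.112

Checks: |AP| = 12.50 ✓; ∠(AP, PB) = 90.00° ✓; |PB| = 33.00 ✓; |NB| = 87.29 ✓.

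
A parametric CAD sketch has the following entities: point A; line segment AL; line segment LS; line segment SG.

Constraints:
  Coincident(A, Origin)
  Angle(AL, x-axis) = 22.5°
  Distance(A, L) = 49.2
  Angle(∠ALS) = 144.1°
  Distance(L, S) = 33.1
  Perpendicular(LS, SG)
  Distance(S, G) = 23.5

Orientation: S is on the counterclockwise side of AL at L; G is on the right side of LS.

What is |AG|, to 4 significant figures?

89.79

A is at the origin; AL runs at 22.5° with length 49.2, so L = 49.2·(cos 22.5°, sin 22.5°) = (45.45, 18.83). ∠ALS = 144.1°, so LS runs at 22.5° + (180° − 144.1°) = 58.40° from the x-axis; with |LS| = 33.1, S = L + 33.1·(cos 58.40°, sin 58.40°) = (62.80, 47.02). LS is perpendicular to SG; with |SG| = 23.5 on the right of LS, G = S + 23.5·(0.8517, -0.5240) = (82.81, 34.71). Then |AG| = |G − A| = 89.79.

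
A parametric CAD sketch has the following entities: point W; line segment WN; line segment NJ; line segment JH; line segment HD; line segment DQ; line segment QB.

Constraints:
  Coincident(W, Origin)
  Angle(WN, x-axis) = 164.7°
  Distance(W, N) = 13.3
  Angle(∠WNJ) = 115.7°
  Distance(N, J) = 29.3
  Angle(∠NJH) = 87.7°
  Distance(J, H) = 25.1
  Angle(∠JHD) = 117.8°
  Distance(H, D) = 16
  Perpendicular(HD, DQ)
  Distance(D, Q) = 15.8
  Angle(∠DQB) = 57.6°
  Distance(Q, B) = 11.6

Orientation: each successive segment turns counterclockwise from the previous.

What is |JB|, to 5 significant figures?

21.911

W is at the origin; WN runs at 164.7° with length 13.3, so N = (-12.829, 3.5095). ∠WNJ = 115.7° gives NJ at -131.00° from the x-axis; with |NJ| = 29.3, J = (-32.051, -18.603). ∠NJH = 87.7° gives JH at -38.700° from the x-axis; with |JH| = 25.1, H = (-12.462, -34.297). ∠JHD = 117.8° gives HD at 23.500° from the x-axis; with |HD| = 16.0, D = (2.2106, -27.917). The perpendicularity gives DQ at right angles to HD, so DQ runs at 113.50°; with |DQ| = 15.8, Q = (-4.0896, -13.428). ∠DQB = 57.6° gives QB at -124.10° from the x-axis; with |QB| = 11.6, B = (-10.593, -23.033). Then |JB| = |B − J| = 21.911.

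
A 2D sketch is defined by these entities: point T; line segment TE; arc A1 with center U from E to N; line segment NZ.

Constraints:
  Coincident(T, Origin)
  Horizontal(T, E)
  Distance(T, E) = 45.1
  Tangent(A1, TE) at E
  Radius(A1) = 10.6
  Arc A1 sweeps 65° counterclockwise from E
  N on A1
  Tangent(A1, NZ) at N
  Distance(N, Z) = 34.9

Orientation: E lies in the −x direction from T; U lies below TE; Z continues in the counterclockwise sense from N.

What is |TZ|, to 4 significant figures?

79.05

On A1, E sits at bearing 90° from U; a 65° counterclockwise sweep puts N at bearing 155°, so N = U + 10.6·(cos 155°, sin 155°) = (-54.71, -6.120). Since A1 is tangent to NZ there, UN ⟂ NZ, so NZ runs along (−sin 155°, cos 155°); with |NZ| = 34.9, Z = (-69.46, -37.75). Then |TZ| = |Z − T| = 79.05.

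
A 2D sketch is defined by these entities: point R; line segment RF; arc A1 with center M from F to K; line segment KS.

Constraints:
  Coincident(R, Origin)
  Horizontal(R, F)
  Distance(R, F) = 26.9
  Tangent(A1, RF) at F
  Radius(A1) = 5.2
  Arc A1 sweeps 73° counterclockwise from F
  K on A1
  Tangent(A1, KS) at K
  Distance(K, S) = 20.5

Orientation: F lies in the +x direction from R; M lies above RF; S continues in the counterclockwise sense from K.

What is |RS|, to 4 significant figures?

44.45

R is at the origin; R and F share the same y with |RF| = 26.9 and F on the +x side, so F = (26.90, 0.000). Since A1 is tangent to RF there, MF ⟂ RF, so M = F + (0, 5.2) = (26.90, 5.200). On A1, F sits at bearing -90° from M; a 73° counterclockwise sweep puts K at bearing -17°, so K = M + 5.2·(cos -17°, sin -17°) = (31.87, 3.680). Tangency of A1 to KS means the radius MK is perpendicular to KS, so KS runs along (−sin -17°, cos -17°); with |KS| = 20.5, S = (37.87, 23.28). Then |RS| = |S − R| = 44.45.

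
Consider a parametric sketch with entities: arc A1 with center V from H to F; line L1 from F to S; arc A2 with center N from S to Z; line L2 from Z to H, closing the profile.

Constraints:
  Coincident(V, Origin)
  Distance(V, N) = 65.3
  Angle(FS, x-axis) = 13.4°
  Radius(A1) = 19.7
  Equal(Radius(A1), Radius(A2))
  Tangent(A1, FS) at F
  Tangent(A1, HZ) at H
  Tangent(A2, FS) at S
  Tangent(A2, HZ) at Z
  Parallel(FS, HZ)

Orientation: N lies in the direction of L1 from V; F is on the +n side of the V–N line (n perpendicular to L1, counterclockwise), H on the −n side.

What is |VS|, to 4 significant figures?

68.21

Tangency of A1 to both parallel lines with radius 19.7 puts F and H at V ± 19.7·n: F = (-4.565, 19.16), H = (4.565, -19.16). Equal radii place S and Z the same way about N: S = N + 19.7·n = (58.96, 34.30), Z = N − 19.7·n = (68.09, -4.031). Then |VS| = |S − V| = 68.21.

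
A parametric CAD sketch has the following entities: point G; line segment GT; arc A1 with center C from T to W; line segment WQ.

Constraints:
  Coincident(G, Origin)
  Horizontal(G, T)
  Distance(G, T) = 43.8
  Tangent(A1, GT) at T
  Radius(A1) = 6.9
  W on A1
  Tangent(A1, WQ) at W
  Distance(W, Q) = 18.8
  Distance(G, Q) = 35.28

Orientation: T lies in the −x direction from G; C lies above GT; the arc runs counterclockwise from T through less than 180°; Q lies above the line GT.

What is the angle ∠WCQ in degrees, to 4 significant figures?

69.85°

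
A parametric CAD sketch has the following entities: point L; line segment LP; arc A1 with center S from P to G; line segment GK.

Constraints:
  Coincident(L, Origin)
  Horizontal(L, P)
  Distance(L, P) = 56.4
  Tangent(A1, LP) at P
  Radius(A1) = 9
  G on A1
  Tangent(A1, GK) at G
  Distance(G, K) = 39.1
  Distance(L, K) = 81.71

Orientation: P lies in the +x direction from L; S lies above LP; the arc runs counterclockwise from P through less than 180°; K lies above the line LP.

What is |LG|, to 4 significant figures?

65.99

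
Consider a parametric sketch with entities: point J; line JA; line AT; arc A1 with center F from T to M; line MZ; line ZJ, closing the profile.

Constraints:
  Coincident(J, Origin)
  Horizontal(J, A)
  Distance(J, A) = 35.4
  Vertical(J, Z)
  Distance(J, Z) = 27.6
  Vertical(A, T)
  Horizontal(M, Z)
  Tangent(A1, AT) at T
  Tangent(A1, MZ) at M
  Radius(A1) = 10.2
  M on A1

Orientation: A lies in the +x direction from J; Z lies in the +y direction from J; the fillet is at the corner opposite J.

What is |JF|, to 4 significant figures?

30.62

JZ is vertical with |JZ| = 27.6 and Z on the +y side, so Z = (0.000, 27.60). The virtual corner opposite J is at (35.40, 27.60). A1 meets AT tangentially, so FT is at right angles to AT and the tangent condition forces FM to be normal to MZ, with radius 10.2, so the center F sits 10.2 in from both sides at F = (25.20, 17.40). Then |JF| = |F − J| = 30.62.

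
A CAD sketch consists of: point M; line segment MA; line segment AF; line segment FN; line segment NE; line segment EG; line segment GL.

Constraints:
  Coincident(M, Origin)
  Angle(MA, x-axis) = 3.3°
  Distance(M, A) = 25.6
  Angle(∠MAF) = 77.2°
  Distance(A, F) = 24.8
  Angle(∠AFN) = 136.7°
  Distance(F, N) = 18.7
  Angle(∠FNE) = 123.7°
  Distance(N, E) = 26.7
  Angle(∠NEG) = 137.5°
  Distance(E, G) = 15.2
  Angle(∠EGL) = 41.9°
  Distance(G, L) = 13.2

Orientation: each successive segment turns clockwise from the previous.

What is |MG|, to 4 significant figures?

28.61

∠FNE = 123.7° gives NE at 160.9° from the x-axis; with |NE| = 26.7, E = (-18.66, -25.56). ∠NEG = 137.5° gives EG at 118.4° from the x-axis; with |EG| = 15.2, G = (-25.89, -12.18). Then |MG| = |G − M| = 28.61.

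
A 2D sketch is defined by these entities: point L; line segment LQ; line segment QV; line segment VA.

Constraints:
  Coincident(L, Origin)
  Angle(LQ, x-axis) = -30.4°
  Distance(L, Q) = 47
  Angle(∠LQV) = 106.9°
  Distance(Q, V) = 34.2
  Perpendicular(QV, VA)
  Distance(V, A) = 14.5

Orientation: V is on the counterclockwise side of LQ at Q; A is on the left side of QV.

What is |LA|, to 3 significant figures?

56.7

L is at the origin; LQ runs at -30.4° with length 47.0, so Q = 47.0·(cos -30.4°, sin -30.4°) = (40.5, -23.8). ∠LQV = 106.9°, so QV runs at -30.4° + (180° − 106.9°) = 42.7° from the x-axis; with |QV| = 34.2, V = Q + 34.2·(cos 42.7°, sin 42.7°) = (65.7, -0.591). The perpendicularity gives VA at right angles to QV; with |VA| = 14.5 on the left of QV, A = V + 14.5·(-0.678, 0.735) = (55.8, 10.1). Then |LA| = |A − L| = 56.7.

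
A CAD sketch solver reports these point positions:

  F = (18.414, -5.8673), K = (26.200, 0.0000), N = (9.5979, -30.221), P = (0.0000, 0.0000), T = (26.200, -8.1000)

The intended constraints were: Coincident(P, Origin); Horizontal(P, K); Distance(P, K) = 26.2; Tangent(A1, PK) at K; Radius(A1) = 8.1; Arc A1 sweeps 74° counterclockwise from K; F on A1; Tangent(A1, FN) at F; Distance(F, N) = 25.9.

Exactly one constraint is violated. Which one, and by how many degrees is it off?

Tangent(A1, FN) at F — off by 3.90°.

P = (0.00, 0.00) ✓; P.y = 0.00, K.y = 0.00 ✓; |PK| = 26.20 ✓; ∠(TK, KP) = 90.00° ✓; |TK| = 8.100 ✓; bearing(T→F) − bearing(T→K) = 74.00° ✓; |TF| = 8.100 ✓; ∠(TF, FN) = 93.90° ✗; |FN| = 25.90 ✓.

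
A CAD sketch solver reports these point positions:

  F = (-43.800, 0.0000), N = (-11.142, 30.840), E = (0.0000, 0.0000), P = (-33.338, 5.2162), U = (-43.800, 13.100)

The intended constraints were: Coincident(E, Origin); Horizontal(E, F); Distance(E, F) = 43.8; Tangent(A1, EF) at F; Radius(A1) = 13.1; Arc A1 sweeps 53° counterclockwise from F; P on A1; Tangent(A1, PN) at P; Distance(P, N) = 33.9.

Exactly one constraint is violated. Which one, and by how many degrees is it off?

Tangent(A1, PN) at P — off by 3.90°.

E = (0.00, 0.00) ✓; E.y = 0.00, F.y = 0.00 ✓; |EF| = 43.80 ✓; ∠(UF, FE) = 90.00° ✓; |UF| = 13.10 ✓; bearing(U→P) − bearing(U→F) = 53.00° ✓; |UP| = 13.10 ✓; ∠(UP, PN) = 93.90° ✗; |PN| = 33.90 ✓.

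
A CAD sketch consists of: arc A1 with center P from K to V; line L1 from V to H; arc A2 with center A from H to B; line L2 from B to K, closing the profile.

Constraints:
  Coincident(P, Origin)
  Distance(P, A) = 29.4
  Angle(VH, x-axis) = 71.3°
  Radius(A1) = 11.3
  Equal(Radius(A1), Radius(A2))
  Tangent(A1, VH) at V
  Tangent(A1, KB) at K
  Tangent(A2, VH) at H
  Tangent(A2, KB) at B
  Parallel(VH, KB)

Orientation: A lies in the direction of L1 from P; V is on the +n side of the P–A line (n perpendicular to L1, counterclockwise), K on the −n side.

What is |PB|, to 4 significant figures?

31.50

The slot axis is L1's direction at 71.3°, so u = (cos 71.3°, sin 71.3°) = (0.3206, 0.9472) and n = (−sin 71.3°, cos 71.3°) = (-0.9472, 0.3206). P is at the origin and A lies 29.4 along u from P, so A = 29.4·u = (9.426, 27.85). Tangency of A1 to both parallel lines with radius 11.3 puts V and K at P ± 11.3·n: V = (-10.70, 3.623), K = (10.70, -3.623). Equal radii place H and B the same way about A: H = A + 11.3·n = (-1.277, 31.47), B = A − 11.3·n = (20.13, 24.23). Then |PB| = |B − P| = 31.50.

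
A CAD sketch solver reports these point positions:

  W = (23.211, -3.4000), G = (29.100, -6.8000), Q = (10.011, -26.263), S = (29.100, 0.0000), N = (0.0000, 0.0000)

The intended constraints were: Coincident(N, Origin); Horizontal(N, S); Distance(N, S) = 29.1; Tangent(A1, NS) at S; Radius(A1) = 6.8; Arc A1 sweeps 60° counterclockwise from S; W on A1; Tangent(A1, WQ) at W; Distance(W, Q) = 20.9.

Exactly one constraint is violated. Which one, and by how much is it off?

Distance(W, Q) = 20.9 — off by 5.50.

N = (0.00, 0.00) ✓; N.y = 0.00, S.y = 0.00 ✓; |NS| = 29.10 ✓; ∠(GS, SN) = 90.00° ✓; |GS| = 6.800 ✓; bearing(G→W) − bearing(G→S) = 60.00° ✓; |GW| = 6.800 ✓; ∠(GW, WQ) = 90.00° ✓; |WQ| = 26.40 ✗.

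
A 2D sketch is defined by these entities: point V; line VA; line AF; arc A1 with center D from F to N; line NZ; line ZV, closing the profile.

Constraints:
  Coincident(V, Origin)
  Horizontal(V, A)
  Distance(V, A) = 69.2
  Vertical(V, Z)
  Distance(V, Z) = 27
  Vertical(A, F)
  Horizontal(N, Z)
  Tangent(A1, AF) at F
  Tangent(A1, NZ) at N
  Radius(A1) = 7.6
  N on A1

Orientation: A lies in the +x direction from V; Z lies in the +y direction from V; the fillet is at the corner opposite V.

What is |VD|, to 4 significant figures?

64.58

V is at the origin; VA is horizontal with |VA| = 69.2 and A on the +x side, so A = (69.20, 0.000). VZ is vertical with |VZ| = 27.0 and Z on the +y side, so Z = (0.000, 27.00). The virtual corner opposite V is at (69.20, 27.00). Since A1 is tangent to AF there, DF ⟂ AF and A1 meets NZ tangentially, so DN is at right angles to NZ, with radius 7.6, so the center D sits 7.6 in from both sides at D = (61.60, 19.40). Then |VD| = |D − V| = 64.58.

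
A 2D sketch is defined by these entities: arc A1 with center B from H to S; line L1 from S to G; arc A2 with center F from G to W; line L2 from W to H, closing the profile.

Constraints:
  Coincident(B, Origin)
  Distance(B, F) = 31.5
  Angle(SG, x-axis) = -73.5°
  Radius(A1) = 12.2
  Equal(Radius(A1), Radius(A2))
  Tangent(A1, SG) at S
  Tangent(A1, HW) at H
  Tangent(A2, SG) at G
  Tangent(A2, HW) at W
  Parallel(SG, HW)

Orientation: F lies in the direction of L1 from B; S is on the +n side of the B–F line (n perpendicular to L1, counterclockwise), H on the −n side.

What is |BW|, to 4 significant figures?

33.78

Tangency of A1 to both parallel lines with radius 12.2 puts S and H at B ± 12.2·n: S = (11.70, 3.465), H = (-11.70, -3.465). Equal radii place G and W the same way about F: G = F + 12.2·n = (20.64, -26.74), W = F − 12.2·n = (-2.751, -33.67). Then |BW| = |W − B| = 33.78.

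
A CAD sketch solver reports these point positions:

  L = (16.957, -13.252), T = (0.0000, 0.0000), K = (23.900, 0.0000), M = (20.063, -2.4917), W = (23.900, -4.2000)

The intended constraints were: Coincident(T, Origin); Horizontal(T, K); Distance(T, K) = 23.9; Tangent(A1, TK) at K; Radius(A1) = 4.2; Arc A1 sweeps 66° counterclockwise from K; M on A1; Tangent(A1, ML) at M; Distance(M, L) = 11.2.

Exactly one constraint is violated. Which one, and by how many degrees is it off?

Tangent(A1, ML) at M — off by 7.90°.

T = (0.00, 0.00) ✓; T.y = 0.00, K.y = 0.00 ✓; |TK| = 23.90 ✓; ∠(WK, KT) = 90.00° ✓; |WK| = 4.200 ✓; bearing(W→M) − bearing(W→K) = 66.00° ✓; |WM| = 4.200 ✓; ∠(WM, ML) = 82.10° ✗; |ML| = 11.20 ✓.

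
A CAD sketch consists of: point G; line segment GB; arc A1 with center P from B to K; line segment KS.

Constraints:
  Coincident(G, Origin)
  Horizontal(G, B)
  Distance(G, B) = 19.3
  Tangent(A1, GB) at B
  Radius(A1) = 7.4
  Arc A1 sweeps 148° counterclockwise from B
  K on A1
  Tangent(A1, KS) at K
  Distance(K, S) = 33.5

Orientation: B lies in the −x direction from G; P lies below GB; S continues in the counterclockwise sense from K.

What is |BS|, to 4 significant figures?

39.84

On A1, B sits at bearing 90° from P; a 148° counterclockwise sweep puts K at bearing 238°, so K = P + 7.4·(cos 238°, sin 238°) = (-23.22, -13.68). Tangency of A1 to KS means the radius PK is perpendicular to KS, so KS runs along (−sin 238°, cos 238°); with |KS| = 33.5, S = (5.188, -31.43). Then |BS| = |S − B| = 39.84.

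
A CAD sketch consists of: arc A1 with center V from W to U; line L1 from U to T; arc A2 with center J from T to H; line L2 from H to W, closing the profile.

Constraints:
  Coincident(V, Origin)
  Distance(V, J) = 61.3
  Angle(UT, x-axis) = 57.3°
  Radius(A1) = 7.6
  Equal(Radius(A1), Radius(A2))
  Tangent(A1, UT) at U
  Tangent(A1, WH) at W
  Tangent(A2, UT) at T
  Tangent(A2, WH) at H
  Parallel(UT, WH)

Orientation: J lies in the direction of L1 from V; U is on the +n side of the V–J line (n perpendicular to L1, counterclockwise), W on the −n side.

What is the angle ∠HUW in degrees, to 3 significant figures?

76.1°

Tangency of A1 to both parallel lines with radius 7.6 puts U and W at V ± 7.6·n: U = (-6.40, 4.11), W = (6.40, -4.11). Equal radii place T and H the same way about J: T = J + 7.6·n = (26.7, 55.7), H = J − 7.6·n = (39.5, 47.5). Then cos ∠HUW = UH·UW / (|UH||UW|), giving 76.1°.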